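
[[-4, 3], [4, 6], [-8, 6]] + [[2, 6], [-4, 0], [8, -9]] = [[-2, 9], [0, 6], [0, -3]]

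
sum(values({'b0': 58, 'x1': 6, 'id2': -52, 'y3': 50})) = 62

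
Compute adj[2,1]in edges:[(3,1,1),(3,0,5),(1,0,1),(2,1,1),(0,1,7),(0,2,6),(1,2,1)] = 1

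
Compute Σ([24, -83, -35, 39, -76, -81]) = -212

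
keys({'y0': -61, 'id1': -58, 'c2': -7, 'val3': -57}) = ['y0', 'id1', 'c2', 'val3']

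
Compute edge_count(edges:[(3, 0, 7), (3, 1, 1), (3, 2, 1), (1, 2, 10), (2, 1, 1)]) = 5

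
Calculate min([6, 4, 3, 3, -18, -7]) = -18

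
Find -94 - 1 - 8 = -103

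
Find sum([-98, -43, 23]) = (-98) + (-43) + 23
= -118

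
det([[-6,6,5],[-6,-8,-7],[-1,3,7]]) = 374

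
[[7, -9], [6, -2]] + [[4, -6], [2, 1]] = [[11, -15], [8, -1]]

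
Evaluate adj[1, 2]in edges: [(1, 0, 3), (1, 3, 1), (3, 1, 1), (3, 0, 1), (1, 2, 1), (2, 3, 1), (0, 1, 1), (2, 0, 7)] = 1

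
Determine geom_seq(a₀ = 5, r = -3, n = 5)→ [5, -15, 45, -135, 405]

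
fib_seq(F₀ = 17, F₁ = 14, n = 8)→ [17, 14, 31, 45, 76, 121, 197, 318]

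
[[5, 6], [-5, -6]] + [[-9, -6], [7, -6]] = [[-4, 0], [2, -12]]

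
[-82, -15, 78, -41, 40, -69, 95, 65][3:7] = [-41, 40, -69, 95]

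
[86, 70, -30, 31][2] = -30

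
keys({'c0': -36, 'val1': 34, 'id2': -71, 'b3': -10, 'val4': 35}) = ['c0', 'val1', 'id2', 'b3', 'val4']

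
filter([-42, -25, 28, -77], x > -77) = [-42, -25, 28]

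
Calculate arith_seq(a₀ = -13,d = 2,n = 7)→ [-13, -11, -9, -7, -5, -3, -1]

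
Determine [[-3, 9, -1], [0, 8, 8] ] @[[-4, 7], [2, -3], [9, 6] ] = C[0][0] = (-3)*(-4) + (9)*(2) + (-1)*(9) = 21
C[0][1] = (-3)*(7) + (9)*(-3) + (-1)*(6) = -54
C[1][0] = (0)*(-4) + (8)*(2) + (8)*(9) = 88
C[1][1] = (0)*(7) + (8)*(-3) + (8)*(6) = 24
= [[21, -54], [88, 24]]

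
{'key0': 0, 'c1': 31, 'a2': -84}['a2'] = -84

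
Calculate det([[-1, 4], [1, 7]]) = (-1)*(7) - (4)*(1)
= -11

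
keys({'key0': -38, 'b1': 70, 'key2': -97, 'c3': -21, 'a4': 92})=['key0', 'b1', 'key2', 'c3', 'a4']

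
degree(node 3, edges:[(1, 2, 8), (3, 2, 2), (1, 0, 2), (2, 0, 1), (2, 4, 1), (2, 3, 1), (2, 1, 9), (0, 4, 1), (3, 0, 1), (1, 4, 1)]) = 3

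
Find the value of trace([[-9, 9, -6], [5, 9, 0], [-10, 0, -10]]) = -10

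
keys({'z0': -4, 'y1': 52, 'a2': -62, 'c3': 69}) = ['z0', 'y1', 'a2', 'c3']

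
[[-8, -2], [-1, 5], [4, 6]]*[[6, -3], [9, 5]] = [[-66, 14], [39, 28], [78, 18]]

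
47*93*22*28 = 2692536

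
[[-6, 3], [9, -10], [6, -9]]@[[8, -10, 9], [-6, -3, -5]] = [[-66, 51, -69], [132, -60, 131], [102, -33, 99]]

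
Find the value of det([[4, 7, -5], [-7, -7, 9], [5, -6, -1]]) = 125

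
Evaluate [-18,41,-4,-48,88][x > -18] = keep x where x > -18: -18✗, 41✓, -4✓, -48✗, 88✓
= [41, -4, 88]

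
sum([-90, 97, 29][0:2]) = slice → [-90, 97]
(-90) + 97
= 7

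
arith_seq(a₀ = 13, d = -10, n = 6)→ a_0 = 13 + 0*-10 = 13
a_1 = 13 + 1*-10 = 3
a_2 = 13 + 2*-10 = -7
...
= [13, 3, -7, -17, -27, -37]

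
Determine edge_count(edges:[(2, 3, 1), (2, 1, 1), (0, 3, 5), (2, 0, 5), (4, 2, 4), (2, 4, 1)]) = 6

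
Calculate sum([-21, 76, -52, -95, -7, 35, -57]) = (-21) + 76 + (-52) + (-95) + (-7) + 35 + (-57)
= -121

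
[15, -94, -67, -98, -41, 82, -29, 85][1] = -94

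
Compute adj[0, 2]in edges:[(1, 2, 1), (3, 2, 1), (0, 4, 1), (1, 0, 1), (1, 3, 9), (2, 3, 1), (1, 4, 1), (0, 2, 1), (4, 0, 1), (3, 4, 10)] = 1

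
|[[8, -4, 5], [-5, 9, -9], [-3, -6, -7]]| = -619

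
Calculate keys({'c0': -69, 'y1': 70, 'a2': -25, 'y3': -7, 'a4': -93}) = ['c0', 'y1', 'a2', 'y3', 'a4']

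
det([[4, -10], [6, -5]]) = 40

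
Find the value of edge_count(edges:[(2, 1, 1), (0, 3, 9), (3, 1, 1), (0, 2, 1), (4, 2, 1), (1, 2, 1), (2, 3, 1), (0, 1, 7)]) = 8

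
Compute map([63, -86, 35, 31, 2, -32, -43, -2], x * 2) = [126, -172, 70, 62, 4, -64, -86, -4]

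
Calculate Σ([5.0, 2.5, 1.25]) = 8.75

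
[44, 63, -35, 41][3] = 41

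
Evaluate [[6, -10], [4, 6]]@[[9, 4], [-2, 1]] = C[0][0] = (6)*(9) + (-10)*(-2) = 74
C[0][1] = (6)*(4) + (-10)*(1) = 14
C[1][0] = (4)*(9) + (6)*(-2) = 24
C[1][1] = (4)*(4) + (6)*(1) = 22
= [[74, 14], [24, 22]]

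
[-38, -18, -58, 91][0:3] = [-38, -18, -58]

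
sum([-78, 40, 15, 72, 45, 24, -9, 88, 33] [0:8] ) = slice → [-78, 40, 15, 72, 45, 24, -9, 88]
(-78) + 40 + 15 + 72 + 45 + 24 + (-9) + 88
= 197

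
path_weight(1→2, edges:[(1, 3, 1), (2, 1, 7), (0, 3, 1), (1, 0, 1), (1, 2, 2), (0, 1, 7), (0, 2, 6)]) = w(1→2)=2
= 2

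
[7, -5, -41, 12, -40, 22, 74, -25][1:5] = [-5, -41, 12, -40]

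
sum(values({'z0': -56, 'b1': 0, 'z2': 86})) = 30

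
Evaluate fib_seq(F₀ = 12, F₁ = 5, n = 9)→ F_2 = F_1 + F_0 = 17
F_3 = F_2 + F_1 = 22
F_4 = F_3 + F_2 = 39
...
= [12, 5, 17, 22, 39, 61, 100, 161, 261]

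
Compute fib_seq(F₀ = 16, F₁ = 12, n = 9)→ [16, 12, 28, 40, 68, 108, 176, 284, 460]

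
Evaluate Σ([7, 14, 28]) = 49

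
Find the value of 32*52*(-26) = -43264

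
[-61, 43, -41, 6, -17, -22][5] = -22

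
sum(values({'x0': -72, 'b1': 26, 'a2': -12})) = -58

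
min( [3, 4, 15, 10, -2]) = -2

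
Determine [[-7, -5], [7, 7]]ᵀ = [[-7, 7], [-5, 7]]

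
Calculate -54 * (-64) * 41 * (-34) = -4817664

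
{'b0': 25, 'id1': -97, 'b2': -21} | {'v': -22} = {'b0': 25, 'id1': -97, 'b2': -21, 'v': -22}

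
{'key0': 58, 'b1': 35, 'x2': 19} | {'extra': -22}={'key0': 58, 'b1': 35, 'x2': 19, 'extra': -22}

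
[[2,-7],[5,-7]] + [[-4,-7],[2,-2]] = [[-2, -14], [7, -9]]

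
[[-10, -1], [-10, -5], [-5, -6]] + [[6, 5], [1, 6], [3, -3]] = [[-4, 4], [-9, 1], [-2, -9]]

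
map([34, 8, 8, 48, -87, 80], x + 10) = 34+10=44, 8+10=18, 8+10=18, 48+10=58, -87+10=-77, 80+10=90
= [44, 18, 18, 58, -77, 90]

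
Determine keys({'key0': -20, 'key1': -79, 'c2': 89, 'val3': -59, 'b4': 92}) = ['key0', 'key1', 'c2', 'val3', 'b4']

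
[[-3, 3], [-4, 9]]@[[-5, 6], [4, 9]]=C[0][0] = (-3)*(-5) + (3)*(4) = 27
C[0][1] = (-3)*(6) + (3)*(9) = 9
C[1][0] = (-4)*(-5) + (9)*(4) = 56
C[1][1] = (-4)*(6) + (9)*(9) = 57
= [[27, 9], [56, 57]]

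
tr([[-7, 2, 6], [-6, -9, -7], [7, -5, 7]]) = diagonal: (-7) + (-9) + 7
= -9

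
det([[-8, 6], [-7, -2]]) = 58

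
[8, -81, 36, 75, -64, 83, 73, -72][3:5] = [75, -64]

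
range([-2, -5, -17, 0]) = 17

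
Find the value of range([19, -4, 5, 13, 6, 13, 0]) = 23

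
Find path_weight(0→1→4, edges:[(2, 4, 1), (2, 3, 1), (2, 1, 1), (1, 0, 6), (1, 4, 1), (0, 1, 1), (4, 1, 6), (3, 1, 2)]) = 2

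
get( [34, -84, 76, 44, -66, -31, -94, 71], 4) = -66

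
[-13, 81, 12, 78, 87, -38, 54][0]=-13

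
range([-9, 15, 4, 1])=24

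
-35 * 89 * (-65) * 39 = 7896525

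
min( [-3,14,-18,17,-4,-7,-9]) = -18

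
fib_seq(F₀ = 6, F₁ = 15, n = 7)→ [6, 15, 21, 36, 57, 93, 150]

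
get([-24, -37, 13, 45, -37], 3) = 45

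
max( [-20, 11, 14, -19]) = 14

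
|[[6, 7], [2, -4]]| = -38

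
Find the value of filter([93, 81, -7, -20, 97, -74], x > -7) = keep x where x > -7: 93✓, 81✓, -7✗, -20✗, 97✓, -74✗
= [93, 81, 97]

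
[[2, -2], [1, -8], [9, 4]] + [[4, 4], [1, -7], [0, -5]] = [[6, 2], [2, -15], [9, -1]]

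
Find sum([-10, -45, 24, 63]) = 32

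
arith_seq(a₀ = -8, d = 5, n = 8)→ a_0 = -8 + 0*5 = -8
a_1 = -8 + 1*5 = -3
a_2 = -8 + 2*5 = 2
...
= [-8, -3, 2, 7, 12, 17, 22, 27]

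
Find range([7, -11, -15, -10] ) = 22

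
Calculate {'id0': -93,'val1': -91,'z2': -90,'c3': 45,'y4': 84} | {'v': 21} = {'id0': -93, 'val1': -91, 'z2': -90, 'c3': 45, 'y4': 84, 'v': 21}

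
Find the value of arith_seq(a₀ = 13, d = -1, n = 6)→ [13, 12, 11, 10, 9, 8]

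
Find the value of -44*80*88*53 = -16417280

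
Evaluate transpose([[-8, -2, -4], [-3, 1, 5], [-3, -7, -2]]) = [[-8, -3, -3], [-2, 1, -7], [-4, 5, -2]]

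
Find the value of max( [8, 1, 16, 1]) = 16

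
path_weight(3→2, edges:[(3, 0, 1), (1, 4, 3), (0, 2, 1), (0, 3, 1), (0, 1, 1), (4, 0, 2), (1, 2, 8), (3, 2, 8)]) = 8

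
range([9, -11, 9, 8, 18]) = 29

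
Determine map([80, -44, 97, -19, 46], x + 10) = 80+10=90, -44+10=-34, 97+10=107, -19+10=-9, 46+10=56
= [90, -34, 107, -9, 56]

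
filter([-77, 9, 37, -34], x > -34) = keep x where x > -34: -77✗, 9✓, 37✓, -34✗
= [9, 37]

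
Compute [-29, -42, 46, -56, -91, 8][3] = -56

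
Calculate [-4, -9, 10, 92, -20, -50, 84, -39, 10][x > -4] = keep x where x > -4: -4✗, -9✗, 10✓, 92✓, -20✗, -50✗, 84✓, -39✗, 10✓
= [10, 92, 84, 10]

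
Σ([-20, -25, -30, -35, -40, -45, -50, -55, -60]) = (-20) + (-25) + (-30) + (-35) + (-40) + (-45) + (-50) + (-55) + (-60)
= -360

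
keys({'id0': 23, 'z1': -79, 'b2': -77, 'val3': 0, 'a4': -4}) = ['id0', 'z1', 'b2', 'val3', 'a4']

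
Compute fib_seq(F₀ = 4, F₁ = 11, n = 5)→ F_2 = F_1 + F_0 = 15
F_3 = F_2 + F_1 = 26
F_4 = F_3 + F_2 = 41
= [4, 11, 15, 26, 41]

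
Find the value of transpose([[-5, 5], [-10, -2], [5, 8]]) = [[-5, -10, 5], [5, -2, 8]]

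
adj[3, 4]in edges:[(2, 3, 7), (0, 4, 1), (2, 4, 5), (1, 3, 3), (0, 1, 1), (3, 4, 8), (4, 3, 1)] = 8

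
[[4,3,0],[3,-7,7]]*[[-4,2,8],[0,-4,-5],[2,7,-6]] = C[0][0] = (4)*(-4) + (3)*(0) + (0)*(2) = -16
C[0][1] = (4)*(2) + (3)*(-4) + (0)*(7) = -4
C[0][2] = (4)*(8) + (3)*(-5) + (0)*(-6) = 17
C[1][0] = (3)*(-4) + (-7)*(0) + (7)*(2) = 2
C[1][1] = (3)*(2) + (-7)*(-4) + (7)*(7) = 83
C[1][2] = (3)*(8) + (-7)*(-5) + (7)*(-6) = 17
= [[-16, -4, 17], [2, 83, 17]]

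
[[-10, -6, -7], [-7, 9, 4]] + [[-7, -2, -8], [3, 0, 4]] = [[-17, -8, -15], [-4, 9, 8]]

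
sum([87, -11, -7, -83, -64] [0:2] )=slice → [87, -11]
87 + (-11)
= 76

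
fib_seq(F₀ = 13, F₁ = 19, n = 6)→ [13, 19, 32, 51, 83, 134]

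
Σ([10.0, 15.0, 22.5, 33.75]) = 10.0 + 15.0 + 22.5 + 33.75
= 81.25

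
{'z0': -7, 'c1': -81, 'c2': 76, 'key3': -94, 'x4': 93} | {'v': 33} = {'z0': -7, 'c1': -81, 'c2': 76, 'key3': -94, 'x4': 93, 'v': 33}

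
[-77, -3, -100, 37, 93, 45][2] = -100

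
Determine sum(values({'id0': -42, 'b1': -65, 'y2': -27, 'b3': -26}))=-160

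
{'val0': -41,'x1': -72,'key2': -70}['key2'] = -70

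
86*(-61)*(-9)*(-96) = -4532544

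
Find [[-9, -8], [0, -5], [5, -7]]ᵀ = [[-9, 0, 5], [-8, -5, -7]]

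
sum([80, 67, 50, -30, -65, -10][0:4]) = slice → [80, 67, 50, -30]
80 + 67 + 50 + (-30)
= 167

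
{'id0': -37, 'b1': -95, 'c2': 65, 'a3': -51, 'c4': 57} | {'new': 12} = {'id0': -37, 'b1': -95, 'c2': 65, 'a3': -51, 'c4': 57, 'new': 12}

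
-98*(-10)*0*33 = 0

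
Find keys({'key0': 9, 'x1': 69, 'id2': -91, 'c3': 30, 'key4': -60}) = ['key0', 'x1', 'id2', 'c3', 'key4']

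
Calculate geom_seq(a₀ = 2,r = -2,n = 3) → [2, -4, 8]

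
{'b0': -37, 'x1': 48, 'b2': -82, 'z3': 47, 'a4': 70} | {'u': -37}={'b0': -37, 'x1': 48, 'b2': -82, 'z3': 47, 'a4': 70, 'u': -37}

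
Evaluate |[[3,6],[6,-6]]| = -54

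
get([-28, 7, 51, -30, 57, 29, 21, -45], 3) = -30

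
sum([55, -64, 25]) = 16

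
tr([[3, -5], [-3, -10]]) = diagonal: 3 + (-10)
= -7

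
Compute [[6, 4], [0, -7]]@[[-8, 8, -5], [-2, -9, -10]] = [[-56, 12, -70], [14, 63, 70]]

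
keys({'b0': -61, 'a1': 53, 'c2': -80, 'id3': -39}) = ['b0', 'a1', 'c2', 'id3']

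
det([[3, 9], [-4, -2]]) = 30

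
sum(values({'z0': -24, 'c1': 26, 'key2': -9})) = (-24) + 26 + (-9)
= -7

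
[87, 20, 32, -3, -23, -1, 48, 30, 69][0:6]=[87, 20, 32, -3, -23, -1]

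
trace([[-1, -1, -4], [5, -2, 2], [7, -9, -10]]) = -13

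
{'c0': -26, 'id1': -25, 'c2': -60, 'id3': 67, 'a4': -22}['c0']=-26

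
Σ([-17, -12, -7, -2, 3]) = (-17) + (-12) + (-7) + (-2) + 3
= -35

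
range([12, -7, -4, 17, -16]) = 33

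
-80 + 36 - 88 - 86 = -218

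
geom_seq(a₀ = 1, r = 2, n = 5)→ [1, 2, 4, 8, 16]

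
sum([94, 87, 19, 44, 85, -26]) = 94 + 87 + 19 + 44 + 85 + (-26)
= 303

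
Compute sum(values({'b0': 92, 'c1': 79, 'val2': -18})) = 92 + 79 + (-18)
= 153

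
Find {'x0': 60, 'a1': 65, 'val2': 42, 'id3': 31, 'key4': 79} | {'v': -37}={'x0': 60, 'a1': 65, 'val2': 42, 'id3': 31, 'key4': 79, 'v': -37}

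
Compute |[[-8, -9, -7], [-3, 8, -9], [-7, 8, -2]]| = (1)*(-8)*det([[8, -9], [8, -2]]) + (-1)*(-9)*det([[-3, -9], [-7, -2]]) + (1)*(-7)*det([[-3, 8], [-7, 8]])
= -448 + -513 + -224
= -1185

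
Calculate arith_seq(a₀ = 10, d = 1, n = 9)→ [10, 11, 12, 13, 14, 15, 16, 17, 18]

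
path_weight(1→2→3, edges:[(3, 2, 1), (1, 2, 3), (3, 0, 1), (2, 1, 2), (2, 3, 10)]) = 13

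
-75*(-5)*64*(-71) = -1704000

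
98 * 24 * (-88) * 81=-16765056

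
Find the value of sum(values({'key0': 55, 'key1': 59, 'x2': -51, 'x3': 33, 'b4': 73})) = 55 + 59 + (-51) + 33 + 73
= 169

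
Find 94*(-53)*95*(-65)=30763850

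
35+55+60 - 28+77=199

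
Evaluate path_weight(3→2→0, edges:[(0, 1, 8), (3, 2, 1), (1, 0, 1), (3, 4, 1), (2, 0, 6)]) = 7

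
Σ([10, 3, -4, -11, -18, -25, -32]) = -77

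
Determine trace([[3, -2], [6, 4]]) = 7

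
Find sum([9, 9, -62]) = -44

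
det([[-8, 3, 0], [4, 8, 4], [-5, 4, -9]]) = 752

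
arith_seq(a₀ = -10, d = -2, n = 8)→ a_0 = -10 + 0*-2 = -10
a_1 = -10 + 1*-2 = -12
a_2 = -10 + 2*-2 = -14
...
= [-10, -12, -14, -16, -18, -20, -22, -24]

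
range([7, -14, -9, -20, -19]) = 27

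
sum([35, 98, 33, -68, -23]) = 35 + 98 + 33 + (-68) + (-23)
= 75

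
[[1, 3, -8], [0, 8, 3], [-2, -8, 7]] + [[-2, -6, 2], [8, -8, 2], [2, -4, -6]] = [[-1, -3, -6], [8, 0, 5], [0, -12, 1]]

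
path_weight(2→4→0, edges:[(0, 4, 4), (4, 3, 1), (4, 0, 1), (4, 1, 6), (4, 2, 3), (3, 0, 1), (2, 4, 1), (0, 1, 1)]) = w(2→4)=1 + w(4→0)=1
= 2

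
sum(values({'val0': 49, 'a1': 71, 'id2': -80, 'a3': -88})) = 49 + 71 + (-80) + (-88)
= -48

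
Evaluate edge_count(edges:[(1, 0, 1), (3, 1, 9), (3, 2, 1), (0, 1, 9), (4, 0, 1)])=5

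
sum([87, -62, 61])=87 + (-62) + 61
= 86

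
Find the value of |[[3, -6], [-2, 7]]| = 9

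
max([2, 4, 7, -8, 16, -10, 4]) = 16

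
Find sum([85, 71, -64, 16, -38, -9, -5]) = 85 + 71 + (-64) + 16 + (-38) + (-9) + (-5)
= 56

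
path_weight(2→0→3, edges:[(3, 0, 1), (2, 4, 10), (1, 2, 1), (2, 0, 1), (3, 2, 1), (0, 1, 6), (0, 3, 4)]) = 5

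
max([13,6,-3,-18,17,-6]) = 17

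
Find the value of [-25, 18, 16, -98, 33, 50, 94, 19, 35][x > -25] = keep x where x > -25: -25✗, 18✓, 16✓, -98✗, 33✓, 50✓, 94✓, 19✓, 35✓
= [18, 16, 33, 50, 94, 19, 35]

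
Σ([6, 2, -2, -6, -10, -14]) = -24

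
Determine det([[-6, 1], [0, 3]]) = -18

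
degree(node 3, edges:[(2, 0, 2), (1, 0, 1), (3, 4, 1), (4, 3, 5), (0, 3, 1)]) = incident: (3,4), (4,3), (0,3)
= 3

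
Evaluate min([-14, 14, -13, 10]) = -14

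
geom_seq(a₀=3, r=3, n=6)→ a_0 = 3*3^0 = 3
a_1 = 3*3^1 = 9
a_2 = 3*3^2 = 27
...
= [3, 9, 27, 81, 243, 729]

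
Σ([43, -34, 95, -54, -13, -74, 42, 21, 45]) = 71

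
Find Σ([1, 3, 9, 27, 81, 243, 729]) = 1 + 3 + 9 + 27 + 81 + 243 + 729
= 1093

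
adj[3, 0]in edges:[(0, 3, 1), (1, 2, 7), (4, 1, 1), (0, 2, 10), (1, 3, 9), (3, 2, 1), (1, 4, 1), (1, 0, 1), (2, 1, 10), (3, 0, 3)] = 3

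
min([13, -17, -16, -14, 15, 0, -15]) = -17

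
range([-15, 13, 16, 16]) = 31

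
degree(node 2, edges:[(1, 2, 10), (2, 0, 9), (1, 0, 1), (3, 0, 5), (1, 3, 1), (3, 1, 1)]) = incident: (1,2), (2,0)
= 2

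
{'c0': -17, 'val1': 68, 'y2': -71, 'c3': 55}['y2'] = -71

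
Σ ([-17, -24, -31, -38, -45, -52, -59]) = (-17) + (-24) + (-31) + (-38) + (-45) + (-52) + (-59)
= -266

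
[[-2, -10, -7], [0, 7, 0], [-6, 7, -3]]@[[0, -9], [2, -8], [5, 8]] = C[0][0] = (-2)*(0) + (-10)*(2) + (-7)*(5) = -55
C[0][1] = (-2)*(-9) + (-10)*(-8) + (-7)*(8) = 42
C[1][0] = (0)*(0) + (7)*(2) + (0)*(5) = 14
C[1][1] = (0)*(-9) + (7)*(-8) + (0)*(8) = -56
C[2][0] = (-6)*(0) + (7)*(2) + (-3)*(5) = -1
C[2][1] = (-6)*(-9) + (7)*(-8) + (-3)*(8) = -26
= [[-55, 42], [14, -56], [-1, -26]]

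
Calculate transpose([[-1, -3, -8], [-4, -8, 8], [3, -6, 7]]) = [[-1, -4, 3], [-3, -8, -6], [-8, 8, 7]]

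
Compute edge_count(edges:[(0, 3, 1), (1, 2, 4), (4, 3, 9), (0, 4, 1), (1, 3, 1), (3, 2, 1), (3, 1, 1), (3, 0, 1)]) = 8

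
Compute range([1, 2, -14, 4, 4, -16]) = 20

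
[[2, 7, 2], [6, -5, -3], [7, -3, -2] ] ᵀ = [[2, 6, 7], [7, -5, -3], [2, -3, -2]]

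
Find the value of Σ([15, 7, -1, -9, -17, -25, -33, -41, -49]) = -153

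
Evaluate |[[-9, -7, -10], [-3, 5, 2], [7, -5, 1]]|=(1)*(-9)*det([[5, 2], [-5, 1]]) + (-1)*(-7)*det([[-3, 2], [7, 1]]) + (1)*(-10)*det([[-3, 5], [7, -5]])
= -135 + -119 + 200
= -54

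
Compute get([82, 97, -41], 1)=97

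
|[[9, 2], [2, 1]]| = 5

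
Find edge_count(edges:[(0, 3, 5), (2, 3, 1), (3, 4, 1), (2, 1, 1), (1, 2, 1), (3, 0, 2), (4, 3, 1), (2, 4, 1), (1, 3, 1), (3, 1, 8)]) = 10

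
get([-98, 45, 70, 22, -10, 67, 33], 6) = 33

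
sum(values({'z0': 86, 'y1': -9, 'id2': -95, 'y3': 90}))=86 + (-9) + (-95) + 90
= 72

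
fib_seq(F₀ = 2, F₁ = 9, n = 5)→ [2, 9, 11, 20, 31]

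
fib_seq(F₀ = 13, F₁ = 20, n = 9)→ [13, 20, 33, 53, 86, 139, 225, 364, 589]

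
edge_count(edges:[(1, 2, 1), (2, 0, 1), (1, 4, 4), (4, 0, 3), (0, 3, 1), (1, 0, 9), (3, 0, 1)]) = 7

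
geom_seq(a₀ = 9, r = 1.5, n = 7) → [9.0, 13.5, 20.25, 30.375, 45.5625, 68.34375, 102.515625]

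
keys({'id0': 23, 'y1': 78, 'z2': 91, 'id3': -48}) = ['id0', 'y1', 'z2', 'id3']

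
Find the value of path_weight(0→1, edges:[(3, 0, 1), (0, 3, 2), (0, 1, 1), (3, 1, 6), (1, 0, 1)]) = w(0→1)=1
= 1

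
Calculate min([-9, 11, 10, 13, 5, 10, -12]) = -12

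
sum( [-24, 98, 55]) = 129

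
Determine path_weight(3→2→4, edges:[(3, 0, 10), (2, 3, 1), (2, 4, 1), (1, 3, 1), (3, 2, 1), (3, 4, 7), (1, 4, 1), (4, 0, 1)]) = w(3→2)=1 + w(2→4)=1
= 2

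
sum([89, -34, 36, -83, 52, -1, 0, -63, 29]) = 25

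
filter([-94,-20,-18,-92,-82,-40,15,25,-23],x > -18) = [15, 25]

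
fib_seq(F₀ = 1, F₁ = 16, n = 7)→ [1, 16, 17, 33, 50, 83, 133]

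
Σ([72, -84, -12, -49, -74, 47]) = -100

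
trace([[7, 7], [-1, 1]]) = 8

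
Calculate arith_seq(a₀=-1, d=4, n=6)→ [-1, 3, 7, 11, 15, 19]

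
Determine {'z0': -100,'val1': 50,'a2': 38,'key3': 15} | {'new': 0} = {'z0': -100, 'val1': 50, 'a2': 38, 'key3': 15, 'new': 0}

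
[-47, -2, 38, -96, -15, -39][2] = 38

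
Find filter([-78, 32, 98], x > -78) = keep x where x > -78: -78✗, 32✓, 98✓
= [32, 98]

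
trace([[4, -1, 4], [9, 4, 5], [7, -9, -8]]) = diagonal: 4 + 4 + (-8)
= 0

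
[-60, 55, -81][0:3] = [-60, 55, -81]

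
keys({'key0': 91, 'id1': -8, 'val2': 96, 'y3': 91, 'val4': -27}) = ['key0', 'id1', 'val2', 'y3', 'val4']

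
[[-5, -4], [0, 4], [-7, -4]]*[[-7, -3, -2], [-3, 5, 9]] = C[0][0] = (-5)*(-7) + (-4)*(-3) = 47
C[0][1] = (-5)*(-3) + (-4)*(5) = -5
C[0][2] = (-5)*(-2) + (-4)*(9) = -26
C[1][0] = (0)*(-7) + (4)*(-3) = -12
C[1][1] = (0)*(-3) + (4)*(5) = 20
C[1][2] = (0)*(-2) + (4)*(9) = 36
... (3 more cells)
= [[47, -5, -26], [-12, 20, 36], [61, 1, -22]]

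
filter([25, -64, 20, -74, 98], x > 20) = [25, 98]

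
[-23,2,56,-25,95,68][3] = -25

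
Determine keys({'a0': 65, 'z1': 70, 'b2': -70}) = ['a0', 'z1', 'b2']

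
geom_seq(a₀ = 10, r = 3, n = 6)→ [10, 30, 90, 270, 810, 2430]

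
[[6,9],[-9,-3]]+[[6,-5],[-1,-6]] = [[12, 4], [-10, -9]]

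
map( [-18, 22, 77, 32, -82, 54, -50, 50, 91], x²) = (-18)²=324, (22)²=484, (77)²=5929, (32)²=1024, (-82)²=6724, (54)²=2916, (-50)²=2500, (50)²=2500, (91)²=8281
= [324, 484, 5929, 1024, 6724, 2916, 2500, 2500, 8281]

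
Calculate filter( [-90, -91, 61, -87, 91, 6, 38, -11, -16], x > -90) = [61, -87, 91, 6, 38, -11, -16]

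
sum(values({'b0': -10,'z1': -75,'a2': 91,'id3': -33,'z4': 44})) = 17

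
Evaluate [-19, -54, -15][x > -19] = keep x where x > -19: -19✗, -54✗, -15✓
= [-15]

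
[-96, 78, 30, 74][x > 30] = [78, 74]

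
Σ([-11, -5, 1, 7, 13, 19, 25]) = (-11) + (-5) + 1 + 7 + 13 + 19 + 25
= 49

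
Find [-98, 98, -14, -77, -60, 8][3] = -77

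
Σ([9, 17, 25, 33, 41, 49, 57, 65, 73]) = 369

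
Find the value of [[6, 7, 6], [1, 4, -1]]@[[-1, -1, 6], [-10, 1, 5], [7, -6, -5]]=C[0][0] = (6)*(-1) + (7)*(-10) + (6)*(7) = -34
C[0][1] = (6)*(-1) + (7)*(1) + (6)*(-6) = -35
C[0][2] = (6)*(6) + (7)*(5) + (6)*(-5) = 41
C[1][0] = (1)*(-1) + (4)*(-10) + (-1)*(7) = -48
C[1][1] = (1)*(-1) + (4)*(1) + (-1)*(-6) = 9
C[1][2] = (1)*(6) + (4)*(5) + (-1)*(-5) = 31
= [[-34, -35, 41], [-48, 9, 31]]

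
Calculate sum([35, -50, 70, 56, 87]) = 35 + (-50) + 70 + 56 + 87
= 198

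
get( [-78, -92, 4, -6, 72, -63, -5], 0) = -78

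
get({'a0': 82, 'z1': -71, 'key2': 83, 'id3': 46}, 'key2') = 83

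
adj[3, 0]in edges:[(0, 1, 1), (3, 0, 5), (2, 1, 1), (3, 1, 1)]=5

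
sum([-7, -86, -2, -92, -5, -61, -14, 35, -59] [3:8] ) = slice → [-92, -5, -61, -14, 35]
(-92) + (-5) + (-61) + (-14) + 35
= -137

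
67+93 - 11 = 149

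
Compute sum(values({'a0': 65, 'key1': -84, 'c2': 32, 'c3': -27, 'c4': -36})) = 65 + (-84) + 32 + (-27) + (-36)
= -50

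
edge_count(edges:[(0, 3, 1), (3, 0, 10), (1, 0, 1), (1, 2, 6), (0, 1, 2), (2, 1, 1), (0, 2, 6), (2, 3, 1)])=8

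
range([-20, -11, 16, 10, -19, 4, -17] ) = 36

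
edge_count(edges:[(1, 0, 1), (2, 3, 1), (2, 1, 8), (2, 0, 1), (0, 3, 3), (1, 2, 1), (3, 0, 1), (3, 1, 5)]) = 8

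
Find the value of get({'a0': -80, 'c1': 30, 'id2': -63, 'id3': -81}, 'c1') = 30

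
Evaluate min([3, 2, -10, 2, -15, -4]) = -15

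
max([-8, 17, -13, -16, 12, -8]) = 17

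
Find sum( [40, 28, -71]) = -3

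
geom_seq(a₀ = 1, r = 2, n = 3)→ a_0 = 1*2^0 = 1
a_1 = 1*2^1 = 2
a_2 = 1*2^2 = 4
= [1, 2, 4]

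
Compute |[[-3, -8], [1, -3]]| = 17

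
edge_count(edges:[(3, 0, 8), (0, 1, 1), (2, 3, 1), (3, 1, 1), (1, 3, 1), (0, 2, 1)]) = 6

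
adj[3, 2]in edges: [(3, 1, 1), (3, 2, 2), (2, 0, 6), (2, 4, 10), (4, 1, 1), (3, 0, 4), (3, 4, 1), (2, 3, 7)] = 2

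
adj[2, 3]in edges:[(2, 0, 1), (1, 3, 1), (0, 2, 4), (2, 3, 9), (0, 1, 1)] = 9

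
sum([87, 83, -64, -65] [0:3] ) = slice → [87, 83, -64]
87 + 83 + (-64)
= 106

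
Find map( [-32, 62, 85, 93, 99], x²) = (-32)²=1024, (62)²=3844, (85)²=7225, (93)²=8649, (99)²=9801
= [1024, 3844, 7225, 8649, 9801]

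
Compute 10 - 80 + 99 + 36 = 65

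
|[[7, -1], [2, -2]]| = -12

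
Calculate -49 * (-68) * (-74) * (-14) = 3451952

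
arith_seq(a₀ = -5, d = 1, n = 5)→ [-5, -4, -3, -2, -1]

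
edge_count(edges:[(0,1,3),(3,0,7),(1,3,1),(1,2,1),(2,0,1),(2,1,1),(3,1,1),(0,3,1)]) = 8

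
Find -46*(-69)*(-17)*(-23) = 1241034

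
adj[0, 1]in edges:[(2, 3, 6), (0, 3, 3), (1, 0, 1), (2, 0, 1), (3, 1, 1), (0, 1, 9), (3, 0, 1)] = 9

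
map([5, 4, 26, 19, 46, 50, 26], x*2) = [10, 8, 52, 38, 92, 100, 52]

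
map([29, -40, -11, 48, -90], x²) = [841, 1600, 121, 2304, 8100]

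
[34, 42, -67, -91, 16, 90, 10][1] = 42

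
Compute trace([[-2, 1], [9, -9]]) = -11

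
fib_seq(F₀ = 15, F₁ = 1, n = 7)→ [15, 1, 16, 17, 33, 50, 83]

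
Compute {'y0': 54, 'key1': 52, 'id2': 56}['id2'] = 56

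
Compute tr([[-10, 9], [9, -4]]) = diagonal: (-10) + (-4)
= -14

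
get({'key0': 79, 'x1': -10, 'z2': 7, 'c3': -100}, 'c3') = -100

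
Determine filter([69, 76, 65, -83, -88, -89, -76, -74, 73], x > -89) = keep x where x > -89: 69✓, 76✓, 65✓, -83✓, -88✓, -89✗, -76✓, -74✓, 73✓
= [69, 76, 65, -83, -88, -76, -74, 73]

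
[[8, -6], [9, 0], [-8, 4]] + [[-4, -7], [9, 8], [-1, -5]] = [[4, -13], [18, 8], [-9, -1]]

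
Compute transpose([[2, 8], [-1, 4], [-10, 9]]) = [[2, -1, -10], [8, 4, 9]]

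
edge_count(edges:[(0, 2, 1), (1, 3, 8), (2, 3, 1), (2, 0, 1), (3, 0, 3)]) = 5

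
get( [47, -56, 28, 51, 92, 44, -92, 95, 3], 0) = 47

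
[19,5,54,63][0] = 19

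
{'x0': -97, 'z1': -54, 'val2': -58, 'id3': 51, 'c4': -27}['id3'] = 51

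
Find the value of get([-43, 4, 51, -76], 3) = -76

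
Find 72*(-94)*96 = -649728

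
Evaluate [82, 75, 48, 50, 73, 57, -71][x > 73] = [82, 75]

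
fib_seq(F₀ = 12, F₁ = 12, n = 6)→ F_2 = F_1 + F_0 = 24
F_3 = F_2 + F_1 = 36
F_4 = F_3 + F_2 = 60
...
= [12, 12, 24, 36, 60, 96]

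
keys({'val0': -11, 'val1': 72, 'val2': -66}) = ['val0', 'val1', 'val2']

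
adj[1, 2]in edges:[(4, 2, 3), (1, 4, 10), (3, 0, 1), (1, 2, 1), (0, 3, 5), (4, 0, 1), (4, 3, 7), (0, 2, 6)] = 1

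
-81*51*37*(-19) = 2904093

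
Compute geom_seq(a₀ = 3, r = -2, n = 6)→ a_0 = 3*(-2)^0 = 3
a_1 = 3*(-2)^1 = -6
a_2 = 3*(-2)^2 = 12
...
= [3, -6, 12, -24, 48, -96]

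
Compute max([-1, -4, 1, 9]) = 9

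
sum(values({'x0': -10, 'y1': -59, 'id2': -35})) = (-10) + (-59) + (-35)
= -104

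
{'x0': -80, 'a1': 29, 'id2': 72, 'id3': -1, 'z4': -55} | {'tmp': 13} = {'x0': -80, 'a1': 29, 'id2': 72, 'id3': -1, 'z4': -55, 'tmp': 13}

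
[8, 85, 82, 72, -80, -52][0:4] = [8, 85, 82, 72]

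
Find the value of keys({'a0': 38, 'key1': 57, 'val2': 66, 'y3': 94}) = ['a0', 'key1', 'val2', 'y3']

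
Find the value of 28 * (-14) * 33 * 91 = -1177176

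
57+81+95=233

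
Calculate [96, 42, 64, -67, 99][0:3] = [96, 42, 64]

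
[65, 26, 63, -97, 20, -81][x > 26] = keep x where x > 26: 65✓, 26✗, 63✓, -97✗, 20✗, -81✗
= [65, 63]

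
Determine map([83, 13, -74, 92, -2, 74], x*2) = [166, 26, -148, 184, -4, 148]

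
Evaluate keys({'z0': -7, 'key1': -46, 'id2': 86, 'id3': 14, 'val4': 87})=['z0', 'key1', 'id2', 'id3', 'val4']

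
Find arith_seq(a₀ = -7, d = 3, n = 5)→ a_0 = -7 + 0*3 = -7
a_1 = -7 + 1*3 = -4
a_2 = -7 + 2*3 = -1
...
= [-7, -4, -1, 2, 5]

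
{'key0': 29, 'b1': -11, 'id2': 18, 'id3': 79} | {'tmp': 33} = {'key0': 29, 'b1': -11, 'id2': 18, 'id3': 79, 'tmp': 33}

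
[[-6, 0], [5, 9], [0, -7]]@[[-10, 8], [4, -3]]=C[0][0] = (-6)*(-10) + (0)*(4) = 60
C[0][1] = (-6)*(8) + (0)*(-3) = -48
C[1][0] = (5)*(-10) + (9)*(4) = -14
C[1][1] = (5)*(8) + (9)*(-3) = 13
C[2][0] = (0)*(-10) + (-7)*(4) = -28
C[2][1] = (0)*(8) + (-7)*(-3) = 21
= [[60, -48], [-14, 13], [-28, 21]]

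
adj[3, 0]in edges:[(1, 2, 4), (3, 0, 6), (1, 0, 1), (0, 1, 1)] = 6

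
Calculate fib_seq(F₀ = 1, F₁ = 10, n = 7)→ [1, 10, 11, 21, 32, 53, 85]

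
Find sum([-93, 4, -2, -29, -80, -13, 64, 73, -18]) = -94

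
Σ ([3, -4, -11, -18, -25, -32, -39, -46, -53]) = 3 + (-4) + (-11) + (-18) + (-25) + (-32) + (-39) + (-46) + (-53)
= -225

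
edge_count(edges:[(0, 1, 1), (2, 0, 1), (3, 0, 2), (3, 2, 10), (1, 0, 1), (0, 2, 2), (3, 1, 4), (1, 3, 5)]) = 8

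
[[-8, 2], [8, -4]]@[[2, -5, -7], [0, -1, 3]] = C[0][0] = (-8)*(2) + (2)*(0) = -16
C[0][1] = (-8)*(-5) + (2)*(-1) = 38
C[0][2] = (-8)*(-7) + (2)*(3) = 62
C[1][0] = (8)*(2) + (-4)*(0) = 16
C[1][1] = (8)*(-5) + (-4)*(-1) = -36
C[1][2] = (8)*(-7) + (-4)*(3) = -68
= [[-16, 38, 62], [16, -36, -68]]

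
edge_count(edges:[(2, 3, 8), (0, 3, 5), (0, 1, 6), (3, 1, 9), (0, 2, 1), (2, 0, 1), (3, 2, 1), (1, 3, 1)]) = 8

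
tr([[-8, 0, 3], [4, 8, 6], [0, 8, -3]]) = diagonal: (-8) + 8 + (-3)
= -3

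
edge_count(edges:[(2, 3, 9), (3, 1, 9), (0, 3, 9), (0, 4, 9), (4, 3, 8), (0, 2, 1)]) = 6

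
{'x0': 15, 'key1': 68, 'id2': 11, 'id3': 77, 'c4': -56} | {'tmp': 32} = {'x0': 15, 'key1': 68, 'id2': 11, 'id3': 77, 'c4': -56, 'tmp': 32}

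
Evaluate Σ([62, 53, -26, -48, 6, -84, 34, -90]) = 62 + 53 + (-26) + (-48) + 6 + (-84) + 34 + (-90)
= -93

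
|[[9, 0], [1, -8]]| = -72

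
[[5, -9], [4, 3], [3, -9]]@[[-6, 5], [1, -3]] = C[0][0] = (5)*(-6) + (-9)*(1) = -39
C[0][1] = (5)*(5) + (-9)*(-3) = 52
C[1][0] = (4)*(-6) + (3)*(1) = -21
C[1][1] = (4)*(5) + (3)*(-3) = 11
C[2][0] = (3)*(-6) + (-9)*(1) = -27
C[2][1] = (3)*(5) + (-9)*(-3) = 42
= [[-39, 52], [-21, 11], [-27, 42]]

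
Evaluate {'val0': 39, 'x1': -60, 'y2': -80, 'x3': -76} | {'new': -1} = {'val0': 39, 'x1': -60, 'y2': -80, 'x3': -76, 'new': -1}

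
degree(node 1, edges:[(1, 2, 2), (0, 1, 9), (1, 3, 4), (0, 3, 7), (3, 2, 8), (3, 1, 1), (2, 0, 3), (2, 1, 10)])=incident: (1,2), (0,1), (1,3), (3,1), (2,1)
= 5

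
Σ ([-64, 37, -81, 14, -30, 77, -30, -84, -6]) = (-64) + 37 + (-81) + 14 + (-30) + 77 + (-30) + (-84) + (-6)
= -167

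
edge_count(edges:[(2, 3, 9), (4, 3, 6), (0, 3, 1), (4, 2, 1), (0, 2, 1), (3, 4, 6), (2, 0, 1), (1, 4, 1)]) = 8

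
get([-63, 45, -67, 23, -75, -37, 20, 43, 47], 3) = 23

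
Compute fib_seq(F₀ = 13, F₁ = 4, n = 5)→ [13, 4, 17, 21, 38]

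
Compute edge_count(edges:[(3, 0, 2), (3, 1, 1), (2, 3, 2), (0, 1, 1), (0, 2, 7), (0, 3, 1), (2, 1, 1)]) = 7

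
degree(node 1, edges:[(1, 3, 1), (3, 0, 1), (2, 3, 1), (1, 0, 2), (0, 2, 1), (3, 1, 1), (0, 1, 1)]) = 4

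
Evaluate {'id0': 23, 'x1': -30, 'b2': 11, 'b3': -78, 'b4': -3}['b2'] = 11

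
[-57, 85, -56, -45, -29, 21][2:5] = [-56, -45, -29]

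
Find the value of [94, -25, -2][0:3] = [94, -25, -2]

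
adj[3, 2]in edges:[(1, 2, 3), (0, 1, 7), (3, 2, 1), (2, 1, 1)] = 1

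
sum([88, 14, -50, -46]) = 88 + 14 + (-50) + (-46)
= 6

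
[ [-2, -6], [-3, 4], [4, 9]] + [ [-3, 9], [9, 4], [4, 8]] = [[-5, 3], [6, 8], [8, 17]]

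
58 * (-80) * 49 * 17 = -3865120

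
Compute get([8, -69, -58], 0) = 8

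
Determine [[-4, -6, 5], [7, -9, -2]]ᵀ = [[-4, 7], [-6, -9], [5, -2]]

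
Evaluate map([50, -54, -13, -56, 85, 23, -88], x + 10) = 50+10=60, -54+10=-44, -13+10=-3, -56+10=-46, 85+10=95, 23+10=33, -88+10=-78
= [60, -44, -3, -46, 95, 33, -78]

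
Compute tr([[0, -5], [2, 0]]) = diagonal: 0 + 0
= 0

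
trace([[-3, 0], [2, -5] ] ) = diagonal: (-3) + (-5)
= -8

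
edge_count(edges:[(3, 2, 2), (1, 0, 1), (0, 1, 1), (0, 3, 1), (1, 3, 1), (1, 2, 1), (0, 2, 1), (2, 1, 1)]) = 8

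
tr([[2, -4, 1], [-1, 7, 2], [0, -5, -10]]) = -1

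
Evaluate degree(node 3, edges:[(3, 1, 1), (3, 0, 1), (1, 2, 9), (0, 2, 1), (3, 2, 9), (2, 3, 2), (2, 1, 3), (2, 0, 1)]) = 4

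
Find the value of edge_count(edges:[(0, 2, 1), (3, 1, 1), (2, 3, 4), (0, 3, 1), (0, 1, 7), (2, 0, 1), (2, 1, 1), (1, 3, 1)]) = 8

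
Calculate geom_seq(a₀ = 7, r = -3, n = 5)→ a_0 = 7*(-3)^0 = 7
a_1 = 7*(-3)^1 = -21
a_2 = 7*(-3)^2 = 63
...
= [7, -21, 63, -189, 567]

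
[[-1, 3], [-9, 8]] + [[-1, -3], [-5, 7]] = [[-2, 0], [-14, 15]]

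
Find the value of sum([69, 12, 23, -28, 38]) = 69 + 12 + 23 + (-28) + 38
= 114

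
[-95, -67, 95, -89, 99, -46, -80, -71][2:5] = [95, -89, 99]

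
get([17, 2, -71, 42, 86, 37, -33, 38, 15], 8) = 15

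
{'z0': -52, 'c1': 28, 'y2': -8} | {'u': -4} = {'z0': -52, 'c1': 28, 'y2': -8, 'u': -4}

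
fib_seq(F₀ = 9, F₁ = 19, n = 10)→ F_2 = F_1 + F_0 = 28
F_3 = F_2 + F_1 = 47
F_4 = F_3 + F_2 = 75
...
= [9, 19, 28, 47, 75, 122, 197, 319, 516, 835]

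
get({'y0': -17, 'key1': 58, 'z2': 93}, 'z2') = 93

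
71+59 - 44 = 86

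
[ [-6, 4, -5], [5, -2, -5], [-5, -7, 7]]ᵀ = [[-6, 5, -5], [4, -2, -7], [-5, -5, 7]]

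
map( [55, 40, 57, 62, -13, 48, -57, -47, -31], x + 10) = [65, 50, 67, 72, -3, 58, -47, -37, -21]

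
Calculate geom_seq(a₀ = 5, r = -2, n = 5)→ [5, -10, 20, -40, 80]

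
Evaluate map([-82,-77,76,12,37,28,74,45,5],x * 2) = [-164, -154, 152, 24, 74, 56, 148, 90, 10]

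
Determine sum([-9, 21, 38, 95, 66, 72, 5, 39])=327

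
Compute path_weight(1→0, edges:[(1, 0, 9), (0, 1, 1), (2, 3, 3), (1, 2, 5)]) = w(1→0)=9
= 9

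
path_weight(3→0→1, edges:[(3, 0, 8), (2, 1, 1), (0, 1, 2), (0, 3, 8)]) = w(3→0)=8 + w(0→1)=2
= 10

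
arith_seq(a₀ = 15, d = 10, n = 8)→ a_0 = 15 + 0*10 = 15
a_1 = 15 + 1*10 = 25
a_2 = 15 + 2*10 = 35
...
= [15, 25, 35, 45, 55, 65, 75, 85]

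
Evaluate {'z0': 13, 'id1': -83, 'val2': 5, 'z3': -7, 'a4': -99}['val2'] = 5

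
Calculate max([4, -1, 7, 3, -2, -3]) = 7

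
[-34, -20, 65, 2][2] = 65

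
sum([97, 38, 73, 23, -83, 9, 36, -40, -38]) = 97 + 38 + 73 + 23 + (-83) + 9 + 36 + (-40) + (-38)
= 115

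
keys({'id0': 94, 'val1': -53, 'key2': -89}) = ['id0', 'val1', 'key2']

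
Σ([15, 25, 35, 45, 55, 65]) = 15 + 25 + 35 + 45 + 55 + 65
= 240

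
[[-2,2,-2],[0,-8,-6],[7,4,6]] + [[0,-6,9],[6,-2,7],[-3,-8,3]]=[[-2, -4, 7], [6, -10, 1], [4, -4, 9]]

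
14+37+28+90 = 169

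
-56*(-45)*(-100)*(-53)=13356000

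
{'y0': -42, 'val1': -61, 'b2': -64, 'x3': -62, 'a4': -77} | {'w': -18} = {'y0': -42, 'val1': -61, 'b2': -64, 'x3': -62, 'a4': -77, 'w': -18}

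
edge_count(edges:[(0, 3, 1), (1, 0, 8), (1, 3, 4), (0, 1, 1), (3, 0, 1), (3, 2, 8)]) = 6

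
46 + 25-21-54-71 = -75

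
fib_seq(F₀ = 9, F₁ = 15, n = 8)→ [9, 15, 24, 39, 63, 102, 165, 267]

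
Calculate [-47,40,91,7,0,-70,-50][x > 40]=keep x where x > 40: -47✗, 40✗, 91✓, 7✗, 0✗, -70✗, -50✗
= [91]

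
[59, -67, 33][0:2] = [59, -67]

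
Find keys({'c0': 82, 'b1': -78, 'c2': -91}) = ['c0', 'b1', 'c2']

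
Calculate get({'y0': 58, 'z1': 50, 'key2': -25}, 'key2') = -25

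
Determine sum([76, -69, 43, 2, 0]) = 52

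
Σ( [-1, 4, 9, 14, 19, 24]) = (-1) + 4 + 9 + 14 + 19 + 24
= 69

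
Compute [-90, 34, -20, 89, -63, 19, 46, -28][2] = -20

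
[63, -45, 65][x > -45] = [63, 65]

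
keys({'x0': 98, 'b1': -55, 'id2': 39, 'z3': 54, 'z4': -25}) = ['x0', 'b1', 'id2', 'z3', 'z4']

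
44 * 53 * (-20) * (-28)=1305920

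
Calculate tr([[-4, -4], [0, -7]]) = diagonal: (-4) + (-7)
= -11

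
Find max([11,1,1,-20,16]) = 16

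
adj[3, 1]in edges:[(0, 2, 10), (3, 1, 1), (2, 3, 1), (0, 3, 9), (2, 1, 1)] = 1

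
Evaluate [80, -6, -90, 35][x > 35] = [80]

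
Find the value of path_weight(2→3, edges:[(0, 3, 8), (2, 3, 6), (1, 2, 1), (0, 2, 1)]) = 6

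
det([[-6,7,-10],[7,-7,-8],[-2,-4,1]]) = (1)*(-6)*det([[-7, -8], [-4, 1]]) + (-1)*(7)*det([[7, -8], [-2, 1]]) + (1)*(-10)*det([[7, -7], [-2, -4]])
= 234 + 63 + 420
= 717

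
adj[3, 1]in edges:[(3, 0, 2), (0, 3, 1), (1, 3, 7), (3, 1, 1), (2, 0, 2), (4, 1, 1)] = 1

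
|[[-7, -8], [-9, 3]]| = -93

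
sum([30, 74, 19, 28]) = 30 + 74 + 19 + 28
= 151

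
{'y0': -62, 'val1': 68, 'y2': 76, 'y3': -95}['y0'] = -62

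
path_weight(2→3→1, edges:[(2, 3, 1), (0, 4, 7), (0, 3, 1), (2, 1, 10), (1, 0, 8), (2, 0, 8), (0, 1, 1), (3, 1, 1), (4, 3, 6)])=2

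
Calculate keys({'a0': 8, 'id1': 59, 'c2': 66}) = ['a0', 'id1', 'c2']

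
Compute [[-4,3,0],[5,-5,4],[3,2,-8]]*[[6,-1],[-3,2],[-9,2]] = C[0][0] = (-4)*(6) + (3)*(-3) + (0)*(-9) = -33
C[0][1] = (-4)*(-1) + (3)*(2) + (0)*(2) = 10
C[1][0] = (5)*(6) + (-5)*(-3) + (4)*(-9) = 9
C[1][1] = (5)*(-1) + (-5)*(2) + (4)*(2) = -7
C[2][0] = (3)*(6) + (2)*(-3) + (-8)*(-9) = 84
C[2][1] = (3)*(-1) + (2)*(2) + (-8)*(2) = -15
= [[-33, 10], [9, -7], [84, -15]]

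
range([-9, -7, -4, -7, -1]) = 8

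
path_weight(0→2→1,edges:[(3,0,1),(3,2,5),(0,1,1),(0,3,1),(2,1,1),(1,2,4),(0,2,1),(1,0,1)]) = w(0→2)=1 + w(2→1)=1
= 2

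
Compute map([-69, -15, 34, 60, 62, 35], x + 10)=-69+10=-59, -15+10=-5, 34+10=44, 60+10=70, 62+10=72, 35+10=45
= [-59, -5, 44, 70, 72, 45]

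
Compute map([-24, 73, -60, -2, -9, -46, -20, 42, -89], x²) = [576, 5329, 3600, 4, 81, 2116, 400, 1764, 7921]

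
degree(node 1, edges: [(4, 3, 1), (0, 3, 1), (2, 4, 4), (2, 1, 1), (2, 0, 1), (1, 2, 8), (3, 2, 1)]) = 2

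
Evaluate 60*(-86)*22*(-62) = 7038240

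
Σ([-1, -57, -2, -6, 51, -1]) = -16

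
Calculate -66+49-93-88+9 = -189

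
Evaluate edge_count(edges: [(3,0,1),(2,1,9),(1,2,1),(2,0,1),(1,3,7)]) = 5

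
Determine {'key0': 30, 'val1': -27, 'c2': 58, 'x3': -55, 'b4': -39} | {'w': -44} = {'key0': 30, 'val1': -27, 'c2': 58, 'x3': -55, 'b4': -39, 'w': -44}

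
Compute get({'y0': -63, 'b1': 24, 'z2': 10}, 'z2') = 10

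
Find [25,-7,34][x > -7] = [25, 34]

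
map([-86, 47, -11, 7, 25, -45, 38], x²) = (-86)²=7396, (47)²=2209, (-11)²=121, (7)²=49, (25)²=625, (-45)²=2025, (38)²=1444
= [7396, 2209, 121, 49, 625, 2025, 1444]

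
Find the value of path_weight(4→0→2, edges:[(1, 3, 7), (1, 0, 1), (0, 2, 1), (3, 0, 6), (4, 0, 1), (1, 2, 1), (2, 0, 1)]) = 2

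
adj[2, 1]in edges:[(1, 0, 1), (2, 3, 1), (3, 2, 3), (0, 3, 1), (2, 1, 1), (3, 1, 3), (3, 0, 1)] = 1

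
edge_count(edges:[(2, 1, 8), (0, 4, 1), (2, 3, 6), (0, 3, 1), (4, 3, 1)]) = 5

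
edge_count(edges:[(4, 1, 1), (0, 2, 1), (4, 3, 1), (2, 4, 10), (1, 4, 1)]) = 5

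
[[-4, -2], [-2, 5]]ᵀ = [[-4, -2], [-2, 5]]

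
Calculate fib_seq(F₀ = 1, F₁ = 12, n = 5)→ [1, 12, 13, 25, 38]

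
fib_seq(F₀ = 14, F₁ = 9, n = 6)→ [14, 9, 23, 32, 55, 87]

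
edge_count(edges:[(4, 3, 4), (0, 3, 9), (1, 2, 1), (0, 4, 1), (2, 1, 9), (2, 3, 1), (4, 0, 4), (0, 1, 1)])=8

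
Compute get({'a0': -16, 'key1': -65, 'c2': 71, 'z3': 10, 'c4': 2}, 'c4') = 2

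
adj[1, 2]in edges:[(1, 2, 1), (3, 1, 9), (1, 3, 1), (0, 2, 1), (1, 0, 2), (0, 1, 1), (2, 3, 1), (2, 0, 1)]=1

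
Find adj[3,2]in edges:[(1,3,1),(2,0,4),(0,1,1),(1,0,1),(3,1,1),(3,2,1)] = 1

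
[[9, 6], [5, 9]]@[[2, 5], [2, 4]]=[[30, 69], [28, 61]]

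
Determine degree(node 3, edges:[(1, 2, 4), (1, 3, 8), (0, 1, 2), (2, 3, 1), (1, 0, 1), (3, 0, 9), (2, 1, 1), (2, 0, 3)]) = incident: (1,3), (2,3), (3,0)
= 3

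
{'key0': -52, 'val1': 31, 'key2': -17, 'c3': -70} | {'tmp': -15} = {'key0': -52, 'val1': 31, 'key2': -17, 'c3': -70, 'tmp': -15}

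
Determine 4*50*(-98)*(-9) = 176400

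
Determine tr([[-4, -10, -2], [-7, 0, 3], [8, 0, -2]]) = -6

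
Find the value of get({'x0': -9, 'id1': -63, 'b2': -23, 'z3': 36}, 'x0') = -9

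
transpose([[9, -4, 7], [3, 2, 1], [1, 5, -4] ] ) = [[9, 3, 1], [-4, 2, 5], [7, 1, -4]]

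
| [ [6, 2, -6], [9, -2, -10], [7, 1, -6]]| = -38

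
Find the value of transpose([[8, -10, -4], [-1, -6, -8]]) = [[8, -1], [-10, -6], [-4, -8]]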